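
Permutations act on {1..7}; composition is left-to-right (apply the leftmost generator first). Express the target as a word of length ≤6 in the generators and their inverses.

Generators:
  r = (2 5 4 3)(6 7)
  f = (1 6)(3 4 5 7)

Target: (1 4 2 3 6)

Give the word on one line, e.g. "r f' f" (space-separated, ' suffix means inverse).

  after f': (1 6)(3 7 5 4)
  after r: (1 7 4 2 5 3 6)
  after f': (1 5 7 3)(2 4)
  after f': (1 4 2 3 6)

f' r f' f'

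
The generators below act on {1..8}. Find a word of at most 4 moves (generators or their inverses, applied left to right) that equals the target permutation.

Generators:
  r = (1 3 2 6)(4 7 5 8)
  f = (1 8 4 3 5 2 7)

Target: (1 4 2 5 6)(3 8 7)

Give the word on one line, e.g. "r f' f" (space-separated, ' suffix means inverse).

  after f: (1 8 4 3 5 2 7)
  after r: (1 4 2 5 6)(3 8 7)

f r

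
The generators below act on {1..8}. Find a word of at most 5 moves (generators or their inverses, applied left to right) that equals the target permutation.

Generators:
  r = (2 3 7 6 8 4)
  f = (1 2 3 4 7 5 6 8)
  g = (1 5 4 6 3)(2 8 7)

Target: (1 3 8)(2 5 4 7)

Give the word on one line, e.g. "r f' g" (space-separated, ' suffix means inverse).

  after r: (2 3 7 6 8 4)
  after f': (1 8 3 4)(5 7)
  after g': (1 2 7)(3 5 8 6 4)
  after f': (2 4)(3 7 8 5 6)
  after g': (1 3 8)(2 5 4 7)

r f' g' f' g'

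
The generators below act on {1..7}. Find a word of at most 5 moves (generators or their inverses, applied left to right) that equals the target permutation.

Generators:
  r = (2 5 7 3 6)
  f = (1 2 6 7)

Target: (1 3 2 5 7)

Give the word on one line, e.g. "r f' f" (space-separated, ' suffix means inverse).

  after f': (1 7 6 2)
  after f': (1 6)(2 7)
  after r': (1 3 7 6)(2 5)
  after f': (1 3 6 7 2 5)
  after f': (1 3 2 5 7)

f' f' r' f' f'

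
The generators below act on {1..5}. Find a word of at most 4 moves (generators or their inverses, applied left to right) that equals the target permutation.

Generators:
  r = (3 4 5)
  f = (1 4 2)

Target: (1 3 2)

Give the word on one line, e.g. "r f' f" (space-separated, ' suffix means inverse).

  after r: (3 4 5)
  after f: (1 4 5 3 2)
  after r': (1 3 2)

r f r'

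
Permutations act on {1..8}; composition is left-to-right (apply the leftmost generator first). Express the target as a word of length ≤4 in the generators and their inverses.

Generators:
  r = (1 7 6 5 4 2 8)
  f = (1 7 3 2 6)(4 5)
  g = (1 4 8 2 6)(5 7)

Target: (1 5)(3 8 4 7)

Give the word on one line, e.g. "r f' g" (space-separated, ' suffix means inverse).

f g'

  after f: (1 7 3 2 6)(4 5)
  after g': (1 5)(3 8 4 7)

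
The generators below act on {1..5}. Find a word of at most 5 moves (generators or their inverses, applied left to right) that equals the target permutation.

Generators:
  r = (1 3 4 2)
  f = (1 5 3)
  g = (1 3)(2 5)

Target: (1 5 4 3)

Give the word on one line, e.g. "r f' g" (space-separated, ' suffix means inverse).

  after g: (1 3)(2 5)
  after f: (2 3 5)
  after f: (1 5 2)
  after r': (1 5 4 3)

g f f r'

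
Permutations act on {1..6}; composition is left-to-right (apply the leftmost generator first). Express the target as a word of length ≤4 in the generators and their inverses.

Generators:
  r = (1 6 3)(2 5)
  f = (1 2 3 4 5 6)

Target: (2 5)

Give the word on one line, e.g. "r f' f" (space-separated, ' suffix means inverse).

r r r

  after r: (1 6 3)(2 5)
  after r: (1 3 6)
  after r: (2 5)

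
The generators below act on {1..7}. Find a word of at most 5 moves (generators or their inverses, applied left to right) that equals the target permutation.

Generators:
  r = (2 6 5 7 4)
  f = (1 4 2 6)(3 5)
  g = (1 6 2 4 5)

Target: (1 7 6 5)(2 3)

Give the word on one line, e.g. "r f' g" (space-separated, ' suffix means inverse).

  after r': (2 4 7 5 6)
  after g: (1 6 4 7)(2 5)
  after f: (2 3 5 6)(4 7)
  after g': (1 5)(2 3 4 7)
  after r: (1 7 6 5)(2 3)

r' g f g' r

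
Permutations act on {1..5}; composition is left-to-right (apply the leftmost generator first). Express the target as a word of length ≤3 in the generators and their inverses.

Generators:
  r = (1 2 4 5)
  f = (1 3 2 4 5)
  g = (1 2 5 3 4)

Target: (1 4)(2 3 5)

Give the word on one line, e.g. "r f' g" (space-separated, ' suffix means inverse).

f' r'

  after f': (1 5 4 2 3)
  after r': (1 4)(2 3 5)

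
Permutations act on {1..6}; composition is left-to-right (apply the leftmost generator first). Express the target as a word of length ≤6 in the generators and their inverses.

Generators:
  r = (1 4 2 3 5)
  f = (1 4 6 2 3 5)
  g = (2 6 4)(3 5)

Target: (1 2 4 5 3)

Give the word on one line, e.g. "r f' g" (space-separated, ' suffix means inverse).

  after r': (1 5 3 2 4)
  after f': (1 3 6 4 5 2)
  after r: (1 5 3 6 2 4)
  after g: (1 3 4)
  after r': (1 2 4 5 3)

r' f' r g r'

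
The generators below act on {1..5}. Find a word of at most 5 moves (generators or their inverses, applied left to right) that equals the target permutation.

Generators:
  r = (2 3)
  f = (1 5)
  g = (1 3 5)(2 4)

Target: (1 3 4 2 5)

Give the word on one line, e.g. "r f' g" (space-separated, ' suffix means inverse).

  after f: (1 5)
  after r': (1 5)(2 3)
  after f: (2 3)
  after g: (1 3 4 2 5)

f r' f g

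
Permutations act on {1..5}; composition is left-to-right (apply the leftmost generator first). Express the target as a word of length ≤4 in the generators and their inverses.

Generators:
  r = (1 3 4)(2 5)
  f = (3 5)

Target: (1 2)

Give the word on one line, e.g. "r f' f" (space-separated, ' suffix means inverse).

  after r: (1 3 4)(2 5)
  after f': (1 5 2 3 4)
  after r': (1 2)

r f' r'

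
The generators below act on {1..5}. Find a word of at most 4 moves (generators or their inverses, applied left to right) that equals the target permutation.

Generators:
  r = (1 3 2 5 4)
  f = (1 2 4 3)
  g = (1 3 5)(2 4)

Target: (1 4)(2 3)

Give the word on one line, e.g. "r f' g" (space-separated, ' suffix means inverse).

g r g

  after g: (1 3 5)(2 4)
  after r: (1 2)(3 4 5)
  after g: (1 4)(2 3)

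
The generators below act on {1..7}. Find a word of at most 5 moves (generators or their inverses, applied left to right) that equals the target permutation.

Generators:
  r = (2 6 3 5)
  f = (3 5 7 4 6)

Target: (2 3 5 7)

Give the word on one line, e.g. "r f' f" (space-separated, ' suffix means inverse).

  after f': (3 6 4 7 5)
  after r: (2 6 4 7)
  after f: (2 3 5 7)

f' r f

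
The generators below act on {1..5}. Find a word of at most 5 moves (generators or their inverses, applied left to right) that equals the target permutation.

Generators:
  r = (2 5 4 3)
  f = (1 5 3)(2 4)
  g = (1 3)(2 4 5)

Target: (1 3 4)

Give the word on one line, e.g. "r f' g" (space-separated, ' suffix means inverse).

g' r' g' r'

  after g': (1 3)(2 5 4)
  after r': (1 4 3)
  after g': (1 2 5 4)
  after r': (1 3 4)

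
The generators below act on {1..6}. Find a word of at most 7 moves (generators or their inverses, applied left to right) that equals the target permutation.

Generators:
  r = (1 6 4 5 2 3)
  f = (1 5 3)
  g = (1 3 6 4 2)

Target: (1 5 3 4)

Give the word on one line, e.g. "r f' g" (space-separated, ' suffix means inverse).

  after f: (1 5 3)
  after g: (1 5 6 4 2)
  after f': (2 3 5 6 4)
  after r': (1 3 4 5)
  after f': (1 5 3 4)

f g f' r' f'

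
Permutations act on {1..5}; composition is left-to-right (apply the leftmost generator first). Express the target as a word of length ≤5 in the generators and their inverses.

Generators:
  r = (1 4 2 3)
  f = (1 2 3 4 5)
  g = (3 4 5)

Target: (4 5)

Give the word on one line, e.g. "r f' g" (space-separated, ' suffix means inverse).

  after f: (1 2 3 4 5)
  after f: (1 3 5 2 4)
  after r: (3 5)
  after g: (4 5)

f f r g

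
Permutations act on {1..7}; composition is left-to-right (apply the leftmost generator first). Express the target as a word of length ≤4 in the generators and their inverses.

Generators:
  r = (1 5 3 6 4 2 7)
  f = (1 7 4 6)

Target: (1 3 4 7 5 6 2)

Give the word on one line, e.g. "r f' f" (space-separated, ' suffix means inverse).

  after r: (1 5 3 6 4 2 7)
  after r: (1 3 4 7 5 6 2)

r r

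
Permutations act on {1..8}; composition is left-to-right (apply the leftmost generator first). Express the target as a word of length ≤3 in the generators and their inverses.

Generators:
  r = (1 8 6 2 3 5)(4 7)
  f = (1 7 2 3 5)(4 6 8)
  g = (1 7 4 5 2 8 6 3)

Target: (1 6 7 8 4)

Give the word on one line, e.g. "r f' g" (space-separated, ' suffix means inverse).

r f'

  after r: (1 8 6 2 3 5)(4 7)
  after f': (1 6 7 8 4)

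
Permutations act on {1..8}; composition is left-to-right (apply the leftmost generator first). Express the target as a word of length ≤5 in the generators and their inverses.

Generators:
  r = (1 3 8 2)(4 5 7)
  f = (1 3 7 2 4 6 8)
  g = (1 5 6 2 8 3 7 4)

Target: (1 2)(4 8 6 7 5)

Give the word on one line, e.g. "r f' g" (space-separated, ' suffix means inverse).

r' r' f g' f'

  after r': (1 2 8 3)(4 7 5)
  after r': (1 8)(2 3)(4 5 7)
  after f: (2 7 6 8 3 4 5)
  after g': (1 4)(2 3 7 5 6)
  after f': (1 2)(4 8 6 7 5)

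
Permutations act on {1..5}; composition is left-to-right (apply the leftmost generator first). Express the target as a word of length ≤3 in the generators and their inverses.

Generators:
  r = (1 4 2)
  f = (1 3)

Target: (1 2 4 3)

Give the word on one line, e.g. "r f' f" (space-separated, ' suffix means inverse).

r' f'

  after r': (1 2 4)
  after f': (1 2 4 3)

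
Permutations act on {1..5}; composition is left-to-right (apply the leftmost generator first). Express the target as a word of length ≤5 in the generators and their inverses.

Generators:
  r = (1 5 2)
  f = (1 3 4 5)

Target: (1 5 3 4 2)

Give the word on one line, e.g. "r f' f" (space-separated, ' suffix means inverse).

f' r f' r'

  after f': (1 5 4 3)
  after r: (1 2)(3 5 4)
  after f': (1 2 5 3 4)
  after r': (1 5 3 4 2)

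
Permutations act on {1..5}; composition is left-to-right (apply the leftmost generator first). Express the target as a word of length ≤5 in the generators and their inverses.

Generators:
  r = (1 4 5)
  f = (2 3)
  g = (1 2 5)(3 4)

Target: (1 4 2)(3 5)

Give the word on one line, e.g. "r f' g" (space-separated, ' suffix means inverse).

  after f': (2 3)
  after g': (1 5 2 4 3)
  after r: (2 5)(3 4)
  after r: (1 4 3 5 2)
  after f': (1 4 2)(3 5)

f' g' r r f'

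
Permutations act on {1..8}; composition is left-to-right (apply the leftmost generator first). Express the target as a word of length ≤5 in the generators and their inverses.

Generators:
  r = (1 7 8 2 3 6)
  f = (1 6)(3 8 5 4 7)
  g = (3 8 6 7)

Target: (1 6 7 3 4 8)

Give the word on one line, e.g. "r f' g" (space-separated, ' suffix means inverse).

f r' f' g r

  after f: (1 6)(3 8 5 4 7)
  after r': (1 3 7 2 8 5 4)
  after f': (1 7 2 3 4 6)
  after g: (1 3 4 7 2 8 6)
  after r: (1 6 7 3 4 8)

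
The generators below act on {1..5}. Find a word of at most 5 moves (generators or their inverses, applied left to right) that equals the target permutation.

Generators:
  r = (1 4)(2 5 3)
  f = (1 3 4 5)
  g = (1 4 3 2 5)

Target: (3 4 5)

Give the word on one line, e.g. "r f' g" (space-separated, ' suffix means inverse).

  after g': (1 5 2 3 4)
  after g': (1 2 4 5 3)
  after r: (1 5 2)(3 4)
  after f': (1 4)(2 5)
  after g': (3 4 5)

g' g' r f' g'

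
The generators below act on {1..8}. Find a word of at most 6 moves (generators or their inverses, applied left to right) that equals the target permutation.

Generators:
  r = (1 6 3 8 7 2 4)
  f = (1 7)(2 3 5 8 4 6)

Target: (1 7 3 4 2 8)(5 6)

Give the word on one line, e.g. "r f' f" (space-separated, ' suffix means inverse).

  after r: (1 6 3 8 7 2 4)
  after r: (1 3 7 4 6 8 2)
  after f': (1 2 7 8 6 5 3)
  after r': (1 7 3 4 2 8)(5 6)

r r f' r'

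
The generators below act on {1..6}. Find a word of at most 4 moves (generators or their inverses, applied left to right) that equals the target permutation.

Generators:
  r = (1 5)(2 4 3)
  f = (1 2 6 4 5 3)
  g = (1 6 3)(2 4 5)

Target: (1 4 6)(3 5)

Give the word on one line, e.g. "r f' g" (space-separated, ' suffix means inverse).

r g'

  after r: (1 5)(2 4 3)
  after g': (1 4 6)(3 5)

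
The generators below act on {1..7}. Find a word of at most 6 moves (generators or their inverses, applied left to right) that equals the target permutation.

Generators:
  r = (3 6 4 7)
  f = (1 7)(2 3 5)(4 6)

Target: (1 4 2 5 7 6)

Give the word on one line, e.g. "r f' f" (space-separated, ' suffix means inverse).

  after r: (3 6 4 7)
  after r: (3 4)(6 7)
  after f': (1 7 4 2 5 3 6)
  after r': (1 4 2 5 7 6)

r r f' r'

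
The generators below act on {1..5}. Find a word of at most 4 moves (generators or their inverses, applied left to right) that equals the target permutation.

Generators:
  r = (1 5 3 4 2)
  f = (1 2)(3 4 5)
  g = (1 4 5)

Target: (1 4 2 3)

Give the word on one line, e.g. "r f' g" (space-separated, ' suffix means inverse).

  after r': (1 2 4 3 5)
  after r': (1 4 5 2 3)
  after r': (1 3 2 5 4)
  after f: (1 4 2 3)

r' r' r' f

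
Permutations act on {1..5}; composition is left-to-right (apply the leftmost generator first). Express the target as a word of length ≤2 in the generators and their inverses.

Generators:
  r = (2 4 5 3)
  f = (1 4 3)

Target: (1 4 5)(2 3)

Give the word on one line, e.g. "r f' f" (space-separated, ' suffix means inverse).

r f

  after r: (2 4 5 3)
  after f: (1 4 5)(2 3)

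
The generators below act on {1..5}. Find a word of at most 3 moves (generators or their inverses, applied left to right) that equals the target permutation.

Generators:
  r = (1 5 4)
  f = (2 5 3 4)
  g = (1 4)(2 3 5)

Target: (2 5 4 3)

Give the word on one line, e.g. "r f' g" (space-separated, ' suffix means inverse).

  after r': (1 4 5)
  after g': (2 5 4 3)

r' g'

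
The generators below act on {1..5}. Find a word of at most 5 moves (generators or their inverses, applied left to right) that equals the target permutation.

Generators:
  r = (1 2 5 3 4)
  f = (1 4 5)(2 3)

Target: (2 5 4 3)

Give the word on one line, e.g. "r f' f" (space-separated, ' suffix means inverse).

  after r: (1 2 5 3 4)
  after f: (1 3 5 2)
  after r': (1 5)(2 4 3)
  after f': (1 4 2)
  after f': (2 5 4 3)

r f r' f' f'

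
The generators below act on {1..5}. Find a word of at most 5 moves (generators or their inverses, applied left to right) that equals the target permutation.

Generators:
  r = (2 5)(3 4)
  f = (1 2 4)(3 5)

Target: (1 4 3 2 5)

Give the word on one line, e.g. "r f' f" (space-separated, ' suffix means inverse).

  after r': (2 5)(3 4)
  after f: (1 2 3)(4 5)
  after r': (1 5 3)(2 4)
  after r': (1 2 3)(4 5)
  after f: (1 4 3 2 5)

r' f r' r' f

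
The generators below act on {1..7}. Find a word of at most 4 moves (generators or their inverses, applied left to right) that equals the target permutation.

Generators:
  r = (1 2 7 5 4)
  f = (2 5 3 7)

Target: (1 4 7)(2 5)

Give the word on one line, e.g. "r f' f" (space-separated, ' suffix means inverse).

f r' f' f'

  after f: (2 5 3 7)
  after r': (1 4 5 3 2 7)
  after f': (1 4 2 3 7)
  after f': (1 4 7)(2 5)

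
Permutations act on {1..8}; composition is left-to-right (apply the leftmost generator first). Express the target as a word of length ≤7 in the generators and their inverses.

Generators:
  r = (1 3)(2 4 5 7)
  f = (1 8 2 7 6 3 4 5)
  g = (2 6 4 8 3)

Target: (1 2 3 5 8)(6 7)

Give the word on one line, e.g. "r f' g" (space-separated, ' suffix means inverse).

r r r f' g'

  after r: (1 3)(2 4 5 7)
  after r: (2 5)(4 7)
  after r: (1 3)(2 7 5 4)
  after f': (1 6 7 4 8)(3 5)
  after g': (1 2 3 5 8)(6 7)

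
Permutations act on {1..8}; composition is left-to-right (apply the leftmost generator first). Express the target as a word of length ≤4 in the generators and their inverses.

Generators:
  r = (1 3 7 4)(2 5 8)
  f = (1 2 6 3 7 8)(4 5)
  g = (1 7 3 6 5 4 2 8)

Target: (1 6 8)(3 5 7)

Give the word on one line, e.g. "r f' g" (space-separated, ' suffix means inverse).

g' f' f' g

  after g': (1 8 2 4 5 6 3 7)
  after f': (1 7 8)(2 5)
  after f': (1 3 6 2 4 5)
  after g: (1 6 8)(3 5 7)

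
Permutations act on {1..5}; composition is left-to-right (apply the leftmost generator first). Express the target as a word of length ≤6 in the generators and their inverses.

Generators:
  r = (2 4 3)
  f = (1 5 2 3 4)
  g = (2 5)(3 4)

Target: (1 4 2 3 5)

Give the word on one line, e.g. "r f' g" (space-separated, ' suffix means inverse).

r' g' f' f' r'

  after r': (2 3 4)
  after g': (2 4 5)
  after f': (1 4)(2 3)
  after f': (1 3 5)
  after r': (1 4 2 3 5)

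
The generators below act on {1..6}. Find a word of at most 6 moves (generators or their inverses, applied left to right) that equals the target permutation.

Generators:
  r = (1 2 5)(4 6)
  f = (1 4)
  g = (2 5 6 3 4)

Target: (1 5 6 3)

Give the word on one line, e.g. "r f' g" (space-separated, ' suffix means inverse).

r' g' r f'

  after r': (1 5 2)(4 6)
  after g': (1 2)(3 6)(4 5)
  after r: (1 5 6 3 4)
  after f': (1 5 6 3)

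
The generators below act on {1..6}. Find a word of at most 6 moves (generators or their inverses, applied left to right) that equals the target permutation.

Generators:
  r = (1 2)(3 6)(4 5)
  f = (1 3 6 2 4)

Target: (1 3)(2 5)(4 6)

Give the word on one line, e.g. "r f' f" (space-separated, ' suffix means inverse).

f r' r' r' f'

  after f: (1 3 6 2 4)
  after r': (1 6)(2 5 4)
  after r': (1 3 6 2 4)
  after r': (1 6)(2 5 4)
  after f': (1 3)(2 5)(4 6)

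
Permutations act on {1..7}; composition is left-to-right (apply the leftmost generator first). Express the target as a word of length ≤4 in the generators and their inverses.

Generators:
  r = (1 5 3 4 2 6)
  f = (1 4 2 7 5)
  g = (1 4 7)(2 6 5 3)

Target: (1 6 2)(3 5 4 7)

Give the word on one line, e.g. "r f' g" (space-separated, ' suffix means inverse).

f' g'

  after f': (1 5 7 2 4)
  after g': (1 6 2)(3 5 4 7)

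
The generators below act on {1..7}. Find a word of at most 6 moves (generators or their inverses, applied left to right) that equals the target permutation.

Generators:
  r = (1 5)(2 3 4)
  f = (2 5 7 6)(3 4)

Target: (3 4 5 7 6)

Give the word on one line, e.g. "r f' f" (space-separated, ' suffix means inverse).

  after r': (1 5)(2 4 3)
  after r': (2 3 4)
  after f: (2 4 5 7 6)
  after r': (1 5 7 6 4)(2 3)
  after r': (3 4 5 7 6)

r' r' f r' r'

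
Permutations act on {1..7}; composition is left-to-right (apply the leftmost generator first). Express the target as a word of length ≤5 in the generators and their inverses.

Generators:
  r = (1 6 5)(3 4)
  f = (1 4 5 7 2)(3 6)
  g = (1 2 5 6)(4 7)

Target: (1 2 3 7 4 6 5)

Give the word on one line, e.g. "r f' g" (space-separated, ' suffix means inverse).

  after f: (1 4 5 7 2)(3 6)
  after g': (1 7)(2 6 3 5 4)
  after f: (1 2 3 7 4)
  after r': (1 2 4 5 6)(3 7)
  after r': (1 2 3 7 4 6 5)

f g' f r' r'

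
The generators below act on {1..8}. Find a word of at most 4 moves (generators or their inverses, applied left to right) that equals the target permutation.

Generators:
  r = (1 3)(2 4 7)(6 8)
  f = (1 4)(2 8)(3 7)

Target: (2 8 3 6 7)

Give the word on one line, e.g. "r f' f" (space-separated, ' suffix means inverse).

  after f': (1 4)(2 8)(3 7)
  after r: (1 7)(2 6 8 4 3)
  after f': (1 3 8)(2 6)(4 7)
  after r': (2 8 3 6 7)

f' r f' r'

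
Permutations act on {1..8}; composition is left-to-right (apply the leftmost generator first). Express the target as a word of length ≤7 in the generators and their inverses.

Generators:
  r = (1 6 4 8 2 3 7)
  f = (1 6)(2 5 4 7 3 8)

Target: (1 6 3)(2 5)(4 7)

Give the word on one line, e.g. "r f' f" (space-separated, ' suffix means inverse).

  after r': (1 7 3 2 8 4 6)
  after f: (1 3 5 4)(7 8)
  after f: (1 8 3 4 6)(2 5 7)
  after r': (1 4)(2 5 3 6 7 8)
  after r': (1 6 3)(2 5)(4 7)

r' f f r' r'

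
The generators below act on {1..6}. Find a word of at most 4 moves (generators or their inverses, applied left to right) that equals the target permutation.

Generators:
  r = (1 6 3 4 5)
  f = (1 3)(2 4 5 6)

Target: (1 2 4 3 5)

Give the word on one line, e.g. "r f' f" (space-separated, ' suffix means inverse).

  after f: (1 3)(2 4 5 6)
  after r: (1 4)(2 5 3 6)
  after f': (1 2 4 3 5)

f r f'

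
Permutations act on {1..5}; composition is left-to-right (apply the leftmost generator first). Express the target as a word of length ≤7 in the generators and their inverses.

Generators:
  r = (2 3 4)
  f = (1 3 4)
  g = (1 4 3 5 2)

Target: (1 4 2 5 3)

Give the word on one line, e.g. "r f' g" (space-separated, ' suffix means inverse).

f' g' r f f

  after f': (1 4 3)
  after g': (2 5 3)
  after r: (2 5 4)
  after f: (1 3 4 2 5)
  after f: (1 4 2 5 3)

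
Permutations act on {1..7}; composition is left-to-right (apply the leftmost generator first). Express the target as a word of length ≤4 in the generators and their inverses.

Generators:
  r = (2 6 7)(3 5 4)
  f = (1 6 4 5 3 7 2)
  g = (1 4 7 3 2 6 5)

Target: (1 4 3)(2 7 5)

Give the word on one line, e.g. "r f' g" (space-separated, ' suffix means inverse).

r g' f'

  after r: (2 6 7)(3 5 4)
  after g': (1 5)(3 6 4 7)
  after f': (1 4 3)(2 7 5)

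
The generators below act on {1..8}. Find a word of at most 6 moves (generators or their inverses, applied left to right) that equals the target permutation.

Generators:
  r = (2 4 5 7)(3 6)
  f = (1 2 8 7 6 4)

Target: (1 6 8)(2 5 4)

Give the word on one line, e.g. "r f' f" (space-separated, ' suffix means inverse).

r r f' f'

  after r: (2 4 5 7)(3 6)
  after r: (2 5)(4 7)
  after f': (1 4 8 2 5)(6 7)
  after f': (1 6 8)(2 5 4)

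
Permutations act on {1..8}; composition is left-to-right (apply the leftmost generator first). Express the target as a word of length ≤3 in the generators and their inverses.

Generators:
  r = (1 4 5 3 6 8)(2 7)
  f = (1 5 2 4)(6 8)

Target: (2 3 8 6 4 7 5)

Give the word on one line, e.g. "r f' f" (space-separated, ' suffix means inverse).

  after f': (1 4 2 5)(6 8)
  after r: (1 5 4 7 2 3 6)
  after f': (2 3 8 6 4 7 5)

f' r f'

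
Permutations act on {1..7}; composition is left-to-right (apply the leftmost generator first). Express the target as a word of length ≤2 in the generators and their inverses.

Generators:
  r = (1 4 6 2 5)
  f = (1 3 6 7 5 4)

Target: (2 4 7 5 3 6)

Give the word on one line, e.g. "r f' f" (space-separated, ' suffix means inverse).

r f

  after r: (1 4 6 2 5)
  after f: (2 4 7 5 3 6)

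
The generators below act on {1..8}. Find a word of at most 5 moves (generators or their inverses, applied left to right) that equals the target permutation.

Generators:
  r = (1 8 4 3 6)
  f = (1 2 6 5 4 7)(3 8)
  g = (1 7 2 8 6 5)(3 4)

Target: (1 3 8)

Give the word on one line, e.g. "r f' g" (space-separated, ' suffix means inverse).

  after g: (1 7 2 8 6 5)(3 4)
  after f': (1 4 8 2 3 5 7)
  after r: (1 3 5 7 8 2 6)
  after g': (1 4 3 6 5)(2 8 7)
  after g': (1 3 8)

g f' r g' g'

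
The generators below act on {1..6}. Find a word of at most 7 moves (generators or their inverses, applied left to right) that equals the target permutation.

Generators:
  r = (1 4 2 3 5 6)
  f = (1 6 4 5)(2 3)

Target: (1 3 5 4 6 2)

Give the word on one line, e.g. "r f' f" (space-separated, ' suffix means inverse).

  after r': (1 6 5 3 2 4)
  after r': (1 5 2)(3 4 6)
  after f': (1 4)(2 5 3 6)
  after r: (1 2 6 3)
  after f': (1 3 5 4 6 2)

r' r' f' r f'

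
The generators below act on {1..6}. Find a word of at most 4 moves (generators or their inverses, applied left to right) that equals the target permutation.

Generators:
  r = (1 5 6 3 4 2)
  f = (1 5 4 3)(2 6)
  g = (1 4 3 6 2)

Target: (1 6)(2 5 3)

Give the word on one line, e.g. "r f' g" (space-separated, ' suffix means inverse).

r' f'

  after r': (1 2 4 3 6 5)
  after f': (1 6)(2 5 3)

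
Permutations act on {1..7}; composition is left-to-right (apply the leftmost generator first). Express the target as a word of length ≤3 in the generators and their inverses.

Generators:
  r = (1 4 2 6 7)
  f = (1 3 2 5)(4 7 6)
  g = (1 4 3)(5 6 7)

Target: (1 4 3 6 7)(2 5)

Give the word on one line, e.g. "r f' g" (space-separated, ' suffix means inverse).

  after g': (1 3 4)(5 7 6)
  after f: (1 2 5 6)(3 7 4)
  after r': (1 4 3 6 7)(2 5)

g' f r'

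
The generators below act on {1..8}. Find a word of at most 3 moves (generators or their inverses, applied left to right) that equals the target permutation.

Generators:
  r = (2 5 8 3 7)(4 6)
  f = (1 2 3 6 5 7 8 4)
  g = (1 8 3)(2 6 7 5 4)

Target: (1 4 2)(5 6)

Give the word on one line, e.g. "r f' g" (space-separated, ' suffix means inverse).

f' r' r'

  after f': (1 4 8 7 5 6 3 2)
  after r': (1 6 8 3 7 2)(4 5)
  after r': (1 4 2)(5 6)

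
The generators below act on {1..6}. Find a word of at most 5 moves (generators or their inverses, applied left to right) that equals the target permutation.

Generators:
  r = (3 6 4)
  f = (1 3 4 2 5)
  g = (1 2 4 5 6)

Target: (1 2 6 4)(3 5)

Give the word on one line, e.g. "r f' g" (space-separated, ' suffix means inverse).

g g r f g'

  after g: (1 2 4 5 6)
  after g: (1 4 6 2 5)
  after r: (1 3 6 2 5)
  after f: (1 4 2)(3 6 5)
  after g': (1 2 6 4)(3 5)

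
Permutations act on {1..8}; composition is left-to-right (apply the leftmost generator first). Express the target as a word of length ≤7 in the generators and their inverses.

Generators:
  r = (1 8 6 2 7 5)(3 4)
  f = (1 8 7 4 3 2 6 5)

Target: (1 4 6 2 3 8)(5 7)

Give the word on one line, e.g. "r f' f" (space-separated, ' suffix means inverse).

  after r': (1 5 7 2 6 8)(3 4)
  after r': (1 7 6)(2 8 5)
  after f: (1 4 3 2 7 5 6 8)
  after f: (1 3 6 7)(2 4)
  after r': (1 4 6 2 3 8)(5 7)

r' r' f f r'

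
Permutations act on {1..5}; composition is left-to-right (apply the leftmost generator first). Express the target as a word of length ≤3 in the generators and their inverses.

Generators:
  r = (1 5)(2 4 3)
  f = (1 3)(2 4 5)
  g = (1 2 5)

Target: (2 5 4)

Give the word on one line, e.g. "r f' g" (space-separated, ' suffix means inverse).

f f

  after f: (1 3)(2 4 5)
  after f: (2 5 4)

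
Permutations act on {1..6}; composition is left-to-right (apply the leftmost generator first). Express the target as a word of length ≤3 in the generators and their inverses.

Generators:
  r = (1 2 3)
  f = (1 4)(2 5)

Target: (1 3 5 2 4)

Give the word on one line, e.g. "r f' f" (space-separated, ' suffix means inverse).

r' f

  after r': (1 3 2)
  after f: (1 3 5 2 4)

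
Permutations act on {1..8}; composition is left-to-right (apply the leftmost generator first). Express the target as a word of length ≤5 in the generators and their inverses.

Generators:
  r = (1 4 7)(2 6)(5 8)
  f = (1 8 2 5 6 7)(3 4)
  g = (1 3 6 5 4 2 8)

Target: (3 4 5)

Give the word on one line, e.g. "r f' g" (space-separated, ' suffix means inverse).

  after g: (1 3 6 5 4 2 8)
  after f: (1 4 5 3 7)
  after r: (1 7 4 8 5 3)(2 6)
  after r: (3 4 5)

g f r r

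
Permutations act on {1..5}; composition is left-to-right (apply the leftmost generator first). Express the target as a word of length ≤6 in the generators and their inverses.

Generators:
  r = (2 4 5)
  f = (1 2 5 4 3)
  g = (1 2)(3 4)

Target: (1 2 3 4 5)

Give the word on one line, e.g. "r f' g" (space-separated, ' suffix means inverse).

  after g': (1 2)(3 4)
  after r': (1 5 4 3 2)
  after r': (1 4 3 5 2)
  after f': (1 5)(2 3)
  after r: (1 2 3 4 5)

g' r' r' f' r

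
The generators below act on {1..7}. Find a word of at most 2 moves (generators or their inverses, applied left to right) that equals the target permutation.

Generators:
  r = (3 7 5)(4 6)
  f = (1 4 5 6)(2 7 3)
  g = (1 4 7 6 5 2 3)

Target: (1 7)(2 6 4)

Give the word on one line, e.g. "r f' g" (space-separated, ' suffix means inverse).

  after f: (1 4 5 6)(2 7 3)
  after g: (1 7)(2 6 4)

f g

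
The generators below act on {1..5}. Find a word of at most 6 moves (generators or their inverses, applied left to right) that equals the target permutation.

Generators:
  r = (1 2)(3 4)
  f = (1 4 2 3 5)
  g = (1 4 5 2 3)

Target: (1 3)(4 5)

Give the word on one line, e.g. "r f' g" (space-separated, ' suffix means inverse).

  after r': (1 2)(3 4)
  after g': (1 5 4 2 3)
  after f: (2 5)(3 4)
  after r': (1 2 5)
  after g: (1 3)(4 5)

r' g' f r' g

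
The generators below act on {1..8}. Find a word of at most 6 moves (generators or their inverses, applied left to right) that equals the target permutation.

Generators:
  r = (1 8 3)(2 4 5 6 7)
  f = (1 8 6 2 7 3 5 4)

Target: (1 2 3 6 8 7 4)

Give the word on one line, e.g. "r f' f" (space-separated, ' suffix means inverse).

  after f': (1 4 5 3 7 2 6 8)
  after f': (1 5 7 6)(2 8 4 3)
  after r': (1 4 8 2)(3 7 5 6)
  after r': (1 2 3 6 8 7 4)

f' f' r' r'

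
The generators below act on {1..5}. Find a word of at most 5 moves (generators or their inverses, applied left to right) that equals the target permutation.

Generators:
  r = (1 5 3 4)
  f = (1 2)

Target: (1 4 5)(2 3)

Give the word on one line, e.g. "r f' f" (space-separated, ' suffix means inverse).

r f r f r

  after r: (1 5 3 4)
  after f: (1 5 3 4 2)
  after r: (1 3)(2 5 4)
  after f: (1 3 2 5 4)
  after r: (1 4 5)(2 3)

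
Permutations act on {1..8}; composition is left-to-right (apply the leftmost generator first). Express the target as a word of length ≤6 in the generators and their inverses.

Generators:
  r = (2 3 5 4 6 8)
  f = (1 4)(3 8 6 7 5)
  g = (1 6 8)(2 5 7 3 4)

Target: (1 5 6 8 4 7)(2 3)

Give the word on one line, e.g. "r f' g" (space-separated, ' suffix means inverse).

  after g': (1 8 6)(2 4 3 7 5)
  after r: (1 2 6)(3 7 4 5)
  after f': (1 2 8 3 6 4 7)
  after r: (1 3 8 5 4 7)
  after r: (1 5 6 8 4 7)(2 3)

g' r f' r r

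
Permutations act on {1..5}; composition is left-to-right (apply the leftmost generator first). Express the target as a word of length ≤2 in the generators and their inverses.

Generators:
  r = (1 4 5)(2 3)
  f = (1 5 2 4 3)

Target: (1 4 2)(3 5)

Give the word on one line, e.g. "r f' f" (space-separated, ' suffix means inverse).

  after f: (1 5 2 4 3)
  after r': (1 4 2)(3 5)

f r'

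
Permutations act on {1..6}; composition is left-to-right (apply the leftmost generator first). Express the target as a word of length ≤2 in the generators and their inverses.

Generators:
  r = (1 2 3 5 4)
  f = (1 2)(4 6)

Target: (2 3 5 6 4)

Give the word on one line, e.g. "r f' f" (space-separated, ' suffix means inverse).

r f'

  after r: (1 2 3 5 4)
  after f': (2 3 5 6 4)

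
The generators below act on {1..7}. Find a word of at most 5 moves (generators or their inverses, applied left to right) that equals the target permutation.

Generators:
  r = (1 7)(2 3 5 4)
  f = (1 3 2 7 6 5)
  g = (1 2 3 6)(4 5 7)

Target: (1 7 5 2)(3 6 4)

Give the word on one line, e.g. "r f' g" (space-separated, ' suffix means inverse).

g f f f g

  after g: (1 2 3 6)(4 5 7)
  after f: (1 7 4)(3 5 6)
  after f: (1 6 2 7 4 3)
  after f: (1 5)(2 6 7 4)
  after g: (1 7 5 2)(3 6 4)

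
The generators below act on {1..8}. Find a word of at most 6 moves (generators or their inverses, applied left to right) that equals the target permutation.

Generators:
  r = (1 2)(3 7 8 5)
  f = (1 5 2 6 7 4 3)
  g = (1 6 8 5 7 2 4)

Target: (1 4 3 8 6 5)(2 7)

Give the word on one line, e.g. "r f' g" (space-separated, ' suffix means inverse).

r g' r' f'

  after r: (1 2)(3 7 8 5)
  after g': (1 7 6)(2 4)(3 5)
  after r': (1 3 8 7 6 2 4)
  after f': (1 4 3 8 6 5)(2 7)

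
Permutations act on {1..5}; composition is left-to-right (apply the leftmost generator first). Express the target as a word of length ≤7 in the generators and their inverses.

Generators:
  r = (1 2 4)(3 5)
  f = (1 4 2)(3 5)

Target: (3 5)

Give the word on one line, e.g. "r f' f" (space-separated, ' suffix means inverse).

  after r: (1 2 4)(3 5)
  after f': (1 4 2)
  after r: (3 5)
  after r: (1 2 4)
  after f: (3 5)

r f' r r f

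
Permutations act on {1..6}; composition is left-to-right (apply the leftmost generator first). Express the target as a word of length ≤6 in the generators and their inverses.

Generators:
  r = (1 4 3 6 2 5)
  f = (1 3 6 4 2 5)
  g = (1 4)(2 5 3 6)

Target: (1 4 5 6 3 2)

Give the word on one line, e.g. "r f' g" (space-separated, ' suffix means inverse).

  after f: (1 3 6 4 2 5)
  after r': (1 4 6)
  after g: (2 5 3 6 4)
  after r: (1 4 5 6 3 2)

f r' g r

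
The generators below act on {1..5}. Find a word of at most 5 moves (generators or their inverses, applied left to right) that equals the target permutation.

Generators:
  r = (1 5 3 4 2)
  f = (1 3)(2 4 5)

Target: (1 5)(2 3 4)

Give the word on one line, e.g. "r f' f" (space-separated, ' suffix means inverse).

  after r: (1 5 3 4 2)
  after f': (1 4 5)(2 3)
  after f': (1 2)(3 5)
  after f': (1 5)(2 3 4)

r f' f' f'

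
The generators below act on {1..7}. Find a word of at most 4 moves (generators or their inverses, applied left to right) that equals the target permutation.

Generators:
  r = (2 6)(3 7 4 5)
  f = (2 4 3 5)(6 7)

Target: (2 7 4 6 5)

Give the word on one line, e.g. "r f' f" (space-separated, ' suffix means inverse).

  after r': (2 6)(3 5 4 7)
  after f': (2 7 4 6 5)

r' f'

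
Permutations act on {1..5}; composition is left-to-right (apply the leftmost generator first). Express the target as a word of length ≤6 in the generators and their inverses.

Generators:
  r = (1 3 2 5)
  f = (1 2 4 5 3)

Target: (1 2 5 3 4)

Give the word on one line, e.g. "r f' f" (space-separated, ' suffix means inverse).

r r f' r r

  after r: (1 3 2 5)
  after r: (1 2)(3 5)
  after f': (2 3 4)
  after r: (1 3 4 5)
  after r: (1 2 5 3 4)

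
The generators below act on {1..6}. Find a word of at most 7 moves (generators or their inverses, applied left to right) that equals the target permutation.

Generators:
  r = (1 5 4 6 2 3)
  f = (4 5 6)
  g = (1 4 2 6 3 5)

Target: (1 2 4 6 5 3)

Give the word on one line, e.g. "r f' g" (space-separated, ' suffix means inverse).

  after g: (1 4 2 6 3 5)
  after g: (1 2 3)(4 6 5)
  after r: (1 3 5 6 4 2)
  after g': (1 6)(2 5)
  after r: (1 2 4 6 5 3)

g g r g' r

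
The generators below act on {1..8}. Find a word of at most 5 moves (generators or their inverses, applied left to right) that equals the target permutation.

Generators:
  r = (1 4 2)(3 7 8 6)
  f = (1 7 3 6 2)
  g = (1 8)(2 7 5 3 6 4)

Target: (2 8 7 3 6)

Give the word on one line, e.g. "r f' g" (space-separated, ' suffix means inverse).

g f' g

  after g: (1 8)(2 7 5 3 6 4)
  after f': (1 8 2)(4 6)(5 7)
  after g: (2 8 7 3 6)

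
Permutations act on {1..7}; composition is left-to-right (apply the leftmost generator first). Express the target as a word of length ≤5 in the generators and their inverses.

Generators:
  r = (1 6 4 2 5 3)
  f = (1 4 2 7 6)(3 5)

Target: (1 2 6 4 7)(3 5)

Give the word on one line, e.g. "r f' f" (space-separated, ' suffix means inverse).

  after f': (1 6 7 2 4)(3 5)
  after f': (1 7 4 6 2)
  after f': (1 2 6 4 7)(3 5)

f' f' f'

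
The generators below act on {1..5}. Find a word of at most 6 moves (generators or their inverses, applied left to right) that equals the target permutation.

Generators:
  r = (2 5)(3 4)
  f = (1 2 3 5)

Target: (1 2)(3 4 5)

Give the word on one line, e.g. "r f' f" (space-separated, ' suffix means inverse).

r f r r

  after r: (2 5)(3 4)
  after f: (1 2)(3 4 5)
  after r: (1 5 4 2)
  after r: (1 2)(3 4 5)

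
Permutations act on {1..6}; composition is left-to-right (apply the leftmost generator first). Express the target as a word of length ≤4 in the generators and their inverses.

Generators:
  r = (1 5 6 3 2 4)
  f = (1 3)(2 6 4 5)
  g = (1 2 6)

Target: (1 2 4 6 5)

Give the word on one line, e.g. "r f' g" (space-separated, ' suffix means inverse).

f' f' g' g'

  after f': (1 3)(2 5 4 6)
  after f': (2 4)(5 6)
  after g': (1 6 5 2 4)
  after g': (1 2 4 6 5)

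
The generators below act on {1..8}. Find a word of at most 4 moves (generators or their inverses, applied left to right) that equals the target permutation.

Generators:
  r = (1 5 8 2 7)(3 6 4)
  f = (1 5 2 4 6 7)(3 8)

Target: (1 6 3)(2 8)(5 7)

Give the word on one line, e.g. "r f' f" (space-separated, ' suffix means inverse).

f' r f' f'

  after f': (1 7 6 4 2 5)(3 8)
  after r: (2 8 6 3)(4 7)
  after f': (1 7 2 3 5)(4 6 8)
  after f': (1 6 3)(2 8)(5 7)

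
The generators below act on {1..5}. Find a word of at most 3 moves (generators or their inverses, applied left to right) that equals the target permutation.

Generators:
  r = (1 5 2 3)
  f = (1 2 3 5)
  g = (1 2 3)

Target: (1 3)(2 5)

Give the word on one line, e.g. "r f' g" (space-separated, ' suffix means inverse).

  after f': (1 5 3 2)
  after f': (1 3)(2 5)

f' f'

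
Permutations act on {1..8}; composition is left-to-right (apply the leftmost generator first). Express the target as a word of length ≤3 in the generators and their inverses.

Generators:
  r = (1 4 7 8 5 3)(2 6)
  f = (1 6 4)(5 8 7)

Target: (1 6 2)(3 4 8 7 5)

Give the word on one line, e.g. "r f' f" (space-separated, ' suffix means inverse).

  after r: (1 4 7 8 5 3)(2 6)
  after f: (2 4 5 3 6)
  after f: (1 6 2)(3 4 8 7 5)

r f f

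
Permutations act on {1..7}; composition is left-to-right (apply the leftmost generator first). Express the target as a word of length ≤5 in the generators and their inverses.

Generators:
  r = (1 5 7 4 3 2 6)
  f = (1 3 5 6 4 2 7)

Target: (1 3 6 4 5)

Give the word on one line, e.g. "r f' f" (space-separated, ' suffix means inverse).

f' f' r f r

  after f': (1 7 2 4 6 5 3)
  after f': (1 2 6 3 7 4 5)
  after r: (1 6 2)(3 4 7)
  after f: (1 4)(2 3)(5 6 7)
  after r: (1 3 6 4 5)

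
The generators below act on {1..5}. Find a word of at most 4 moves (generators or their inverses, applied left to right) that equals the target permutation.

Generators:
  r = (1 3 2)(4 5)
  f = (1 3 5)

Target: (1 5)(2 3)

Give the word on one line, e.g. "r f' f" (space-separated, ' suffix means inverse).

  after f': (1 5 3)
  after r: (1 4 5 2)
  after r: (1 5)(2 3)

f' r r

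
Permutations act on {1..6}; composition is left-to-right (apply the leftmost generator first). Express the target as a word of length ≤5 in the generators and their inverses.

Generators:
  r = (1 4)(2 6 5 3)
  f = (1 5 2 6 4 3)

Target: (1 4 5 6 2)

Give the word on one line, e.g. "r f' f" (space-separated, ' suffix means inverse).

f' f' r r

  after f': (1 3 4 6 2 5)
  after f': (1 4 2)(3 6 5)
  after r: (2 4 6 3 5)
  after r: (1 4 5 6 2)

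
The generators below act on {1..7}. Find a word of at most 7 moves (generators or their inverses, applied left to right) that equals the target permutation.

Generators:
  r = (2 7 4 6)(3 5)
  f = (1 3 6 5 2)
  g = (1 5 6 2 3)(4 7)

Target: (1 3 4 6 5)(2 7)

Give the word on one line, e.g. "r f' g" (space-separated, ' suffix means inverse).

g' r g' r' g'

  after g': (1 3 2 6 5)(4 7)
  after r: (1 5)(3 7 6)
  after g': (2 6)(3 4 7 5)
  after r': (2 4)(3 7)
  after g': (1 3 4 6 5)(2 7)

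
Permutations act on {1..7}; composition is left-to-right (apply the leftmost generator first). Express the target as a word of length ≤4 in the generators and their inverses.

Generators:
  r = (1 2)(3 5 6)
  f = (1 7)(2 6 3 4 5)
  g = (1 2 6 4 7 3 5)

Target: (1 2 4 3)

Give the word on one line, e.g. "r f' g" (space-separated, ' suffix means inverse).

  after f': (1 7)(2 5 4 3 6)
  after f': (2 4 6 5 3)
  after r: (1 2 4 3)

f' f' r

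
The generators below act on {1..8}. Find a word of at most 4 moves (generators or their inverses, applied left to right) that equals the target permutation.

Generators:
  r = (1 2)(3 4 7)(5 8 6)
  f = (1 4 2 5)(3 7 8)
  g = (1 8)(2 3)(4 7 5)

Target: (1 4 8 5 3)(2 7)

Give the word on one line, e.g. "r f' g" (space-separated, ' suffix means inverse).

  after f': (1 5 2 4)(3 8 7)
  after g: (1 4 8 5 3)(2 7)

f' g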